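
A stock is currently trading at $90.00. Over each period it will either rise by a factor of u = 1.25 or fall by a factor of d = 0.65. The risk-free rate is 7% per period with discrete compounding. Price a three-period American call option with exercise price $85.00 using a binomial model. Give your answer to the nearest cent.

Risk-neutral probability p = (1 + 0.07 − 0.65)/(1.25 − 0.65) = 0.4200/0.6000 = 0.7000
Terminal stock prices: S_uuu = 175.8, S_uud = 91.41, S_udd = 47.53, S_ddd = 24.72
Terminal payoffs (S − K): max(90.78, 0) = 90.78, max(6.406, 0) = 6.406, max(-37.47, 0) = 0, max(-60.28, 0) = 0
Node uu (S = 140.6): continuation = 1/1.07·[0.7000·90.7812 + 0.3000·6.4062] = 61.1857; exercise value = 55.6250 ≤ continuation, so V_uu = 61.1857
Node ud (S = 73.12): continuation = 1/1.07·[0.7000·6.4062 + 0.3000·0.0000] = 4.1910; exercise value = 0.0000 ≤ continuation, so V_ud = 4.1910
Node dd (S = 38.03): continuation = 1/1.07·[0.7000·0.0000 + 0.3000·0.0000] = 0.0000; exercise value = 0.0000 ≤ continuation, so V_dd = 0.0000
Node u (S = 112.5): continuation = 1/1.07·[0.7000·61.1857 + 0.3000·4.1910] = 41.2031; exercise value = 27.5000 ≤ continuation, so V_u = 41.2031
Node d (S = 58.5): continuation = 1/1.07·[0.7000·4.1910 + 0.3000·0.0000] = 2.7418; exercise value = 0.0000 ≤ continuation, so V_d = 2.7418
Node 0 (S = 90): continuation = 1/1.07·[0.7000·41.2031 + 0.3000·2.7418] = 27.7240; exercise value = 5.0000 ≤ continuation, so V_0 = 27.7240

$27.72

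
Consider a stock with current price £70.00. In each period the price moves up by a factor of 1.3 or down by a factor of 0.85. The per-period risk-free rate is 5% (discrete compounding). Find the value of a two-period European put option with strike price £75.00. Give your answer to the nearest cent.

Risk-neutral probability p = (1 + 0.05 − 0.85)/(1.3 − 0.85) = 0.2000/0.4500 = 0.4444
Terminal stock prices: S_uu = 118.3, S_ud = 77.35, S_dd = 50.57
Terminal payoffs (K − S): max(-43.3, 0) = 0, max(-2.35, 0) = 0, max(24.43, 0) = 24.43
Node u (S = 91): V_u = 1/1.05·[0.4444·0.0000 + 0.5556·0.0000] = 0.0000
Node d (S = 59.5): V_d = 1/1.05·[0.4444·0.0000 + 0.5556·24.4250] = 12.9233
Node 0 (S = 70): V_0 = 1/1.05·[0.4444·0.0000 + 0.5556·12.9233] = 6.8377

£6.84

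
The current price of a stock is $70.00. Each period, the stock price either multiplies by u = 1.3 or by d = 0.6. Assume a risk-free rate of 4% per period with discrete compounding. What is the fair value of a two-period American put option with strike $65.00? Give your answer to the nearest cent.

$10.46

Risk-neutral probability p = (1 + 0.04 − 0.6)/(1.3 − 0.6) = 0.4400/0.7000 = 0.6286
Terminal stock prices: S_uu = 118.3, S_ud = 54.6, S_dd = 25.2
Terminal payoffs (K − S): max(-53.3, 0) = 0, max(10.4, 0) = 10.4, max(39.8, 0) = 39.8
Node u (S = 91): continuation = 1/1.04·[0.6286·0.0000 + 0.3714·10.4000] = 3.7143; exercise value = 0.0000 ≤ continuation, so V_u = 3.7143
Node d (S = 42): continuation = 1/1.04·[0.6286·10.4000 + 0.3714·39.8000] = 20.5000; exercise value = 23.0000 > continuation, so V_d = 23.0000 (exercise)
Node 0 (S = 70): continuation = 1/1.04·[0.6286·3.7143 + 0.3714·23.0000] = 10.4592; exercise value = 0.0000 ≤ continuation, so V_0 = 10.4592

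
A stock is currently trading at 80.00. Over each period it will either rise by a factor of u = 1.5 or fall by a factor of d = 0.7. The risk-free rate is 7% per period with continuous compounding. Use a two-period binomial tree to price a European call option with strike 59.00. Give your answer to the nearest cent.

33.62

Risk-neutral probability p = (e^0.07 − 0.7)/(1.5 − 0.7) = 0.3725/0.8000 = 0.4656
Terminal stock prices: S_uu = 180, S_ud = 84, S_dd = 39.2
Terminal payoffs (S − K): max(121, 0) = 121, max(25, 0) = 25, max(-19.8, 0) = 0
Node u (S = 120): V_u = e^(−0.07)·[0.4656·121.0000 + 0.5344·25.0000] = 64.9888
Node d (S = 56): V_d = e^(−0.07)·[0.4656·25.0000 + 0.5344·0.0000] = 10.8539
Node 0 (S = 80): V_0 = e^(−0.07)·[0.4656·64.9888 + 0.5344·10.8539] = 33.6230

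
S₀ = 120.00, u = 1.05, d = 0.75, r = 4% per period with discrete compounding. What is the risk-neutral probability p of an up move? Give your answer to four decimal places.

p = 0.9667

Risk-neutral probability p = (1 + 0.04 − 0.75)/(1.05 − 0.75) = 0.2900/0.3000 = 0.9667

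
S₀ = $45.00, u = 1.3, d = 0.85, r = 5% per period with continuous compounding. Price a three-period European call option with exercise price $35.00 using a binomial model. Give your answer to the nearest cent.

Risk-neutral probability p = (e^0.05 − 0.85)/(1.3 − 0.85) = 0.2013/0.4500 = 0.4473
Terminal stock prices: S_uuu = 98.87, S_uud = 64.64, S_udd = 42.27, S_ddd = 27.64
Terminal payoffs (S − K): max(63.87, 0) = 63.87, max(29.64, 0) = 29.64, max(7.266, 0) = 7.266, max(-7.364, 0) = 0
Node uu (S = 76.05): V_uu = e^(−0.05)·[0.4473·63.8650 + 0.5527·29.6425] = 42.7570
Node ud (S = 49.73): V_ud = e^(−0.05)·[0.4473·29.6425 + 0.5527·7.2662] = 16.4320
Node dd (S = 32.51): V_dd = e^(−0.05)·[0.4473·7.2662 + 0.5527·0.0000] = 3.0915
Node u (S = 58.5): V_u = e^(−0.05)·[0.4473·42.7570 + 0.5527·16.4320] = 26.8307
Node d (S = 38.25): V_d = e^(−0.05)·[0.4473·16.4320 + 0.5527·3.0915] = 8.6165
Node 0 (S = 45): V_0 = e^(−0.05)·[0.4473·26.8307 + 0.5527·8.6165] = 15.9456

$15.95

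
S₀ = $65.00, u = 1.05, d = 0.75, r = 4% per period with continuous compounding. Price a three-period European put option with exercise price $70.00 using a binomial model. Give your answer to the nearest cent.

$1.32

Risk-neutral probability p = (e^0.04 − 0.75)/(1.05 − 0.75) = 0.2908/0.3000 = 0.9694
Terminal stock prices: S_uuu = 75.25, S_uud = 53.75, S_udd = 38.39, S_ddd = 27.42
Terminal payoffs (K − S): max(-5.246, 0) = 0, max(16.25, 0) = 16.25, max(31.61, 0) = 31.61, max(42.58, 0) = 42.58
Node uu (S = 71.66): V_uu = e^(−0.04)·[0.9694·0.0000 + 0.0306·16.2531] = 0.4783
Node ud (S = 51.19): V_ud = e^(−0.04)·[0.9694·16.2531 + 0.0306·31.6094] = 16.0678
Node dd (S = 36.56): V_dd = e^(−0.04)·[0.9694·31.6094 + 0.0306·42.5781] = 30.6928
Node u (S = 68.25): V_u = e^(−0.04)·[0.9694·0.4783 + 0.0306·16.0678] = 0.9184
Node d (S = 48.75): V_d = e^(−0.04)·[0.9694·16.0678 + 0.0306·30.6928] = 15.8681
Node 0 (S = 65): V_0 = e^(−0.04)·[0.9694·0.9184 + 0.0306·15.8681] = 1.3223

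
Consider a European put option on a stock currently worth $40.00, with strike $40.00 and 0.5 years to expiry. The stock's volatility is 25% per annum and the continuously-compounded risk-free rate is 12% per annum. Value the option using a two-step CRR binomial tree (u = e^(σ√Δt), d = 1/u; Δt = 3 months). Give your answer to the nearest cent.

CRR parameters: u = e^(σ√Δt) = e^(0.25·√0.25) = 1.1331, d = 1/u = 0.8825
Per-period rate: rΔt = 0.12·0.25 = 0.03, so R = e^0.03 = 1.0305
Risk-neutral probability p = (e^0.03 − 0.8825)/(1.1331 − 0.8825) = 0.1480/0.2507 = 0.5903
Terminal stock prices: S_uu = 51.36, S_ud = 40, S_dd = 31.15
Terminal payoffs (K − S): max(-11.36, 0) = 0, max(0, 0) = 0, max(8.848, 0) = 8.848
Node u (S = 45.33): V_u = e^(−0.03)·[0.5903·0.0000 + 0.4097·0.0000] = 0.0000
Node d (S = 35.3): V_d = e^(−0.03)·[0.5903·0.0000 + 0.4097·8.8480] = 3.5179
Node 0 (S = 40): V_0 = e^(−0.03)·[0.5903·0.0000 + 0.4097·3.5179] = 1.3987

$1.40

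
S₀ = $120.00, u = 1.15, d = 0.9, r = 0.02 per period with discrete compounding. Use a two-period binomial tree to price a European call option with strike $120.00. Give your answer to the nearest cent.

$10.59

Risk-neutral probability p = (1 + 0.02 − 0.9)/(1.15 − 0.9) = 0.1200/0.2500 = 0.4800
Terminal stock prices: S_uu = 158.7, S_ud = 124.2, S_dd = 97.2
Terminal payoffs (S − K): max(38.7, 0) = 38.7, max(4.2, 0) = 4.2, max(-22.8, 0) = 0
Node u (S = 138): V_u = 1/1.02·[0.4800·38.7000 + 0.5200·4.2000] = 20.3529
Node d (S = 108): V_d = 1/1.02·[0.4800·4.2000 + 0.5200·0.0000] = 1.9765
Node 0 (S = 120): V_0 = 1/1.02·[0.4800·20.3529 + 0.5200·1.9765] = 10.5855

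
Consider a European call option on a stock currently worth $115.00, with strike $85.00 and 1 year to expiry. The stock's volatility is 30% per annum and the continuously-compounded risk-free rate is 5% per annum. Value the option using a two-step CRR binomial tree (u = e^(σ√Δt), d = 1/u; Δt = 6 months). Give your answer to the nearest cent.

CRR parameters: u = e^(σ√Δt) = e^(0.3·√0.5) = 1.2363, d = 1/u = 0.8089
Per-period rate: rΔt = 0.05·0.5 = 0.025, so R = e^0.025 = 1.0253
Risk-neutral probability p = (e^0.025 − 0.8089)/(1.2363 − 0.8089) = 0.2165/0.4275 = 0.5064
Terminal stock prices: S_uu = 175.8, S_ud = 115, S_dd = 75.24
Terminal payoffs (S − K): max(90.77, 0) = 90.77, max(30, 0) = 30, max(-9.761, 0) = 0
Node u (S = 142.2): V_u = e^(−0.025)·[0.5064·90.7735 + 0.4936·30.0000] = 59.2744
Node d (S = 93.02): V_d = e^(−0.025)·[0.5064·30.0000 + 0.4936·0.0000] = 14.8166
Node 0 (S = 115): V_0 = e^(−0.025)·[0.5064·59.2744 + 0.4936·14.8166] = 36.4078

$36.41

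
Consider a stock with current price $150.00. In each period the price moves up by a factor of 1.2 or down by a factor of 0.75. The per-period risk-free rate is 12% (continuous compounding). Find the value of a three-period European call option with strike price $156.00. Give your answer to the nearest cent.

Risk-neutral probability p = (e^0.12 − 0.75)/(1.2 − 0.75) = 0.3775/0.4500 = 0.8389
Terminal stock prices: S_uuu = 259.2, S_uud = 162, S_udd = 101.2, S_ddd = 63.28
Terminal payoffs (S − K): max(103.2, 0) = 103.2, max(6, 0) = 6, max(-54.75, 0) = 0, max(-92.72, 0) = 0
Node uu (S = 216): V_uu = e^(−0.12)·[0.8389·103.2000 + 0.1611·6.0000] = 77.6404
Node ud (S = 135): V_ud = e^(−0.12)·[0.8389·6.0000 + 0.1611·0.0000] = 4.4641
Node dd (S = 84.38): V_dd = e^(−0.12)·[0.8389·0.0000 + 0.1611·0.0000] = 0.0000
Node u (S = 180): V_u = e^(−0.12)·[0.8389·77.6404 + 0.1611·4.4641] = 58.4041
Node d (S = 112.5): V_d = e^(−0.12)·[0.8389·4.4641 + 0.1611·0.0000] = 3.3214
Node 0 (S = 150): V_0 = e^(−0.12)·[0.8389·58.4041 + 0.1611·3.3214] = 43.9285

$43.93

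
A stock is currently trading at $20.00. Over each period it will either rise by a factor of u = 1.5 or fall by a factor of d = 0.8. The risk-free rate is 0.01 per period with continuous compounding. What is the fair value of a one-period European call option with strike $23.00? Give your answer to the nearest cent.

$2.08

Risk-neutral probability p = (e^0.01 − 0.8)/(1.5 − 0.8) = 0.2101/0.7000 = 0.3001
Terminal stock prices: S_u = 30, S_d = 16
Terminal payoffs (S − K): max(7, 0) = 7, max(-7, 0) = 0
Node 0 (S = 20): V_0 = e^(−0.01)·[0.3001·7.0000 + 0.6999·0.0000] = 2.0796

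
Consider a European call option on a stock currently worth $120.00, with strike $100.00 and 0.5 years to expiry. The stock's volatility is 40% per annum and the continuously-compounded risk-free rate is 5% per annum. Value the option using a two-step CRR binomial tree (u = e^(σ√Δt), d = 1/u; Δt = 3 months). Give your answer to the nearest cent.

$27.60

CRR parameters: u = e^(σ√Δt) = e^(0.4·√0.25) = 1.2214, d = 1/u = 0.8187
Per-period rate: rΔt = 0.05·0.25 = 0.0125, so R = e^0.0125 = 1.0126
Risk-neutral probability p = (e^0.0125 − 0.8187)/(1.2214 − 0.8187) = 0.1938/0.4027 = 0.4814
Terminal stock prices: S_uu = 179, S_ud = 120, S_dd = 80.44
Terminal payoffs (S − K): max(79.02, 0) = 79.02, max(20, 0) = 20, max(-19.56, 0) = 0
Node u (S = 146.6): V_u = e^(−0.0125)·[0.4814·79.0190 + 0.5186·20.0000] = 47.8106
Node d (S = 98.25): V_d = e^(−0.0125)·[0.4814·20.0000 + 0.5186·0.0000] = 9.5085
Node 0 (S = 120): V_0 = e^(−0.0125)·[0.4814·47.8106 + 0.5186·9.5085] = 27.6001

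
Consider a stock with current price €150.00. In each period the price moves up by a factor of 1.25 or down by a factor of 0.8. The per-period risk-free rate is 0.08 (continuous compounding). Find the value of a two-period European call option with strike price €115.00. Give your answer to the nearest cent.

€54.23

Risk-neutral probability p = (e^0.08 − 0.8)/(1.25 − 0.8) = 0.2833/0.4500 = 0.6295
Terminal stock prices: S_uu = 234.4, S_ud = 150, S_dd = 96
Terminal payoffs (S − K): max(119.4, 0) = 119.4, max(35, 0) = 35, max(-19, 0) = 0
Node u (S = 187.5): V_u = e^(−0.08)·[0.6295·119.3750 + 0.3705·35.0000] = 81.3416
Node d (S = 120): V_d = e^(−0.08)·[0.6295·35.0000 + 0.3705·0.0000] = 20.3394
Node 0 (S = 150): V_0 = e^(−0.08)·[0.6295·81.3416 + 0.3705·20.3394] = 54.2256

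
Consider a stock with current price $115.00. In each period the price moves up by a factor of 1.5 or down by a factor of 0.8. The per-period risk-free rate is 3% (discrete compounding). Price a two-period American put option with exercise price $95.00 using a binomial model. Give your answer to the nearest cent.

Risk-neutral probability p = (1 + 0.03 − 0.8)/(1.5 − 0.8) = 0.2300/0.7000 = 0.3286
Terminal stock prices: S_uu = 258.8, S_ud = 138, S_dd = 73.6
Terminal payoffs (K − S): max(-163.8, 0) = 0, max(-43, 0) = 0, max(21.4, 0) = 21.4
Node u (S = 172.5): continuation = 1/1.03·[0.3286·0.0000 + 0.6714·0.0000] = 0.0000; exercise value = 0.0000 ≤ continuation, so V_u = 0.0000
Node d (S = 92): continuation = 1/1.03·[0.3286·0.0000 + 0.6714·21.4000] = 13.9501; exercise value = 3.0000 ≤ continuation, so V_d = 13.9501
Node 0 (S = 115): continuation = 1/1.03·[0.3286·0.0000 + 0.6714·13.9501] = 9.0937; exercise value = 0.0000 ≤ continuation, so V_0 = 9.0937

$9.09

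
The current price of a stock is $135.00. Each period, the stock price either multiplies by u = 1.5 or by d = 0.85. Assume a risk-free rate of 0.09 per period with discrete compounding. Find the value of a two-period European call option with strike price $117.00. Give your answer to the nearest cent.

Risk-neutral probability p = (1 + 0.09 − 0.85)/(1.5 − 0.85) = 0.2400/0.6500 = 0.3692
Terminal stock prices: S_uu = 303.8, S_ud = 172.1, S_dd = 97.54
Terminal payoffs (S − K): max(186.8, 0) = 186.8, max(55.12, 0) = 55.12, max(-19.46, 0) = 0
Node u (S = 202.5): V_u = 1/1.09·[0.3692·186.7500 + 0.6308·55.1250] = 95.1606
Node d (S = 114.8): V_d = 1/1.09·[0.3692·55.1250 + 0.6308·0.0000] = 18.6733
Node 0 (S = 135): V_0 = 1/1.09·[0.3692·95.1606 + 0.6308·18.6733] = 43.0410

$43.04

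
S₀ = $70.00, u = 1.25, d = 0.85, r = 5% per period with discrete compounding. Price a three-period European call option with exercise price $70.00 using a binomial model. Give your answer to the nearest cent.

$14.64

Risk-neutral probability p = (1 + 0.05 − 0.85)/(1.25 − 0.85) = 0.2000/0.4000 = 0.5000
Terminal stock prices: S_uuu = 136.7, S_uud = 92.97, S_udd = 63.22, S_ddd = 42.99
Terminal payoffs (S − K): max(66.72, 0) = 66.72, max(22.97, 0) = 22.97, max(-6.781, 0) = 0, max(-27.01, 0) = 0
Node uu (S = 109.4): V_uu = 1/1.05·[0.5000·66.7188 + 0.5000·22.9688] = 42.7083
Node ud (S = 74.38): V_ud = 1/1.05·[0.5000·22.9688 + 0.5000·0.0000] = 10.9375
Node dd (S = 50.57): V_dd = 1/1.05·[0.5000·0.0000 + 0.5000·0.0000] = 0.0000
Node u (S = 87.5): V_u = 1/1.05·[0.5000·42.7083 + 0.5000·10.9375] = 25.5456
Node d (S = 59.5): V_d = 1/1.05·[0.5000·10.9375 + 0.5000·0.0000] = 5.2083
Node 0 (S = 70): V_0 = 1/1.05·[0.5000·25.5456 + 0.5000·5.2083] = 14.6447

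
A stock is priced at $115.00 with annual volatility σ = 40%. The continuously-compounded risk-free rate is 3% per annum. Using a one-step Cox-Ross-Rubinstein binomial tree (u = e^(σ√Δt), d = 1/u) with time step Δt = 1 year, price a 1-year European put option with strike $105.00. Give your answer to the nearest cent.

$15.21

CRR parameters: u = e^(σ√Δt) = e^(0.4·√1) = 1.4918, d = 1/u = 0.6703
Per-period rate: rΔt = 0.03·1 = 0.03, so R = e^0.03 = 1.0305
Risk-neutral probability p = (e^0.03 − 0.6703)/(1.4918 − 0.6703) = 0.3601/0.8215 = 0.4384
Terminal stock prices: S_u = 171.6, S_d = 77.09
Terminal payoffs (K − S): max(-66.56, 0) = 0, max(27.91, 0) = 27.91
Node 0 (S = 115): V_0 = e^(−0.03)·[0.4384·0.0000 + 0.5616·27.9132] = 15.2132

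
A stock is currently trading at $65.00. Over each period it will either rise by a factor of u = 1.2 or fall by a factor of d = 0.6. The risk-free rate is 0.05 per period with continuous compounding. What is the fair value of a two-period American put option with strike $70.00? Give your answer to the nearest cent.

$11.22

Risk-neutral probability p = (e^0.05 − 0.6)/(1.2 − 0.6) = 0.4513/0.6000 = 0.7521
Terminal stock prices: S_uu = 93.6, S_ud = 46.8, S_dd = 23.4
Terminal payoffs (K − S): max(-23.6, 0) = 0, max(23.2, 0) = 23.2, max(46.6, 0) = 46.6
Node u (S = 78): continuation = e^(−0.05)·[0.7521·0.0000 + 0.2479·23.2000] = 5.4704; exercise value = 0.0000 ≤ continuation, so V_u = 5.4704
Node d (S = 39): continuation = e^(−0.05)·[0.7521·23.2000 + 0.2479·46.6000] = 27.5861; exercise value = 31.0000 > continuation, so V_d = 31.0000 (exercise)
Node 0 (S = 65): continuation = e^(−0.05)·[0.7521·5.4704 + 0.2479·31.0000] = 11.2233; exercise value = 5.0000 ≤ continuation, so V_0 = 11.2233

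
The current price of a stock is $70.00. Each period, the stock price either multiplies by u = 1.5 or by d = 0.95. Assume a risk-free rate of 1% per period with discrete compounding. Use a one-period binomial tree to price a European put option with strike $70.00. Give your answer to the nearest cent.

$3.09

Risk-neutral probability p = (1 + 0.01 − 0.95)/(1.5 − 0.95) = 0.0600/0.5500 = 0.1091
Terminal stock prices: S_u = 105, S_d = 66.5
Terminal payoffs (K − S): max(-35, 0) = 0, max(3.5, 0) = 3.5
Node 0 (S = 70): V_0 = 1/1.01·[0.1091·0.0000 + 0.8909·3.5000] = 3.0873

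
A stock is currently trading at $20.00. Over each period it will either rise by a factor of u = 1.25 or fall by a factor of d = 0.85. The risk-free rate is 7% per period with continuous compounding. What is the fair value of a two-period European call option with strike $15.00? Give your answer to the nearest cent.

Risk-neutral probability p = (e^0.07 − 0.85)/(1.25 − 0.85) = 0.2225/0.4000 = 0.5563
Terminal stock prices: S_uu = 31.25, S_ud = 21.25, S_dd = 14.45
Terminal payoffs (S − K): max(16.25, 0) = 16.25, max(6.25, 0) = 6.25, max(-0.55, 0) = 0
Node u (S = 25): V_u = e^(−0.07)·[0.5563·16.2500 + 0.4437·6.2500] = 11.0141
Node d (S = 17): V_d = e^(−0.07)·[0.5563·6.2500 + 0.4437·0.0000] = 3.2416
Node 0 (S = 20): V_0 = e^(−0.07)·[0.5563·11.0141 + 0.4437·3.2416] = 7.0538

$7.05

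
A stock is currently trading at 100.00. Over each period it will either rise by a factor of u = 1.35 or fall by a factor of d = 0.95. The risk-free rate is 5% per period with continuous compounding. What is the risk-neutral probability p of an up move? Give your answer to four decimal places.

Risk-neutral probability p = (e^0.05 − 0.95)/(1.35 − 0.95) = 0.1013/0.4000 = 0.2532

p = 0.2532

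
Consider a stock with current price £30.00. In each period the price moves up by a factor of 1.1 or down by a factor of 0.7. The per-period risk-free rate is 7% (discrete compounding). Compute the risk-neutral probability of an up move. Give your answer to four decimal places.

p = 0.9250

Risk-neutral probability p = (1 + 0.07 − 0.7)/(1.1 − 0.7) = 0.3700/0.4000 = 0.9250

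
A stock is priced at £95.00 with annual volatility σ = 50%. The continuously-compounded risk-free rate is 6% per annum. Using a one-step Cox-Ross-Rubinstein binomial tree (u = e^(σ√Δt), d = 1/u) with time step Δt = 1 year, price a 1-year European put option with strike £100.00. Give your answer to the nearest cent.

£22.48

CRR parameters: u = e^(σ√Δt) = e^(0.5·√1) = 1.6487, d = 1/u = 0.6065
Per-period rate: rΔt = 0.06·1 = 0.06, so R = e^0.06 = 1.0618
Risk-neutral probability p = (e^0.06 − 0.6065)/(1.6487 − 0.6065) = 0.4553/1.0422 = 0.4369
Terminal stock prices: S_u = 156.6, S_d = 57.62
Terminal payoffs (K − S): max(-56.63, 0) = 0, max(42.38, 0) = 42.38
Node 0 (S = 95): V_0 = e^(−0.06)·[0.4369·0.0000 + 0.5631·42.3796] = 22.4753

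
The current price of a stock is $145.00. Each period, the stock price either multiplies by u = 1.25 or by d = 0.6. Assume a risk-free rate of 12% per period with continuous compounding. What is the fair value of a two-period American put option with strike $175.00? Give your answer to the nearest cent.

Risk-neutral probability p = (e^0.12 − 0.6)/(1.25 − 0.6) = 0.5275/0.6500 = 0.8115
Terminal stock prices: S_uu = 226.6, S_ud = 108.8, S_dd = 52.2
Terminal payoffs (K − S): max(-51.56, 0) = 0, max(66.25, 0) = 66.25, max(122.8, 0) = 122.8
Node u (S = 181.2): continuation = e^(−0.12)·[0.8115·0.0000 + 0.1885·66.2500] = 11.0740; exercise value = 0.0000 ≤ continuation, so V_u = 11.0740
Node d (S = 87): continuation = e^(−0.12)·[0.8115·66.2500 + 0.1885·122.8000] = 68.2111; exercise value = 88.0000 > continuation, so V_d = 88.0000 (exercise)
Node 0 (S = 145): continuation = e^(−0.12)·[0.8115·11.0740 + 0.1885·88.0000] = 22.6803; exercise value = 30.0000 > continuation, so V_0 = 30.0000 (exercise)

$30.00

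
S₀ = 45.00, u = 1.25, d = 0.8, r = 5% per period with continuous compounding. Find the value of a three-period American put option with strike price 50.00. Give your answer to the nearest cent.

7.19

Risk-neutral probability p = (e^0.05 − 0.8)/(1.25 − 0.8) = 0.2513/0.4500 = 0.5584
Terminal stock prices: S_uuu = 87.89, S_uud = 56.25, S_udd = 36, S_ddd = 23.04
Terminal payoffs (K − S): max(-37.89, 0) = 0, max(-6.25, 0) = 0, max(14, 0) = 14, max(26.96, 0) = 26.96
Node uu (S = 70.31): continuation = e^(−0.05)·[0.5584·0.0000 + 0.4416·0.0000] = 0.0000; exercise value = 0.0000 ≤ continuation, so V_uu = 0.0000
Node ud (S = 45): continuation = e^(−0.05)·[0.5584·0.0000 + 0.4416·14.0000] = 5.8811; exercise value = 5.0000 ≤ continuation, so V_ud = 5.8811
Node dd (S = 28.8): continuation = e^(−0.05)·[0.5584·14.0000 + 0.4416·26.9600] = 18.7615; exercise value = 21.2000 > continuation, so V_dd = 21.2000 (exercise)
Node u (S = 56.25): continuation = e^(−0.05)·[0.5584·0.0000 + 0.4416·5.8811] = 2.4706; exercise value = 0.0000 ≤ continuation, so V_u = 2.4706
Node d (S = 36): continuation = e^(−0.05)·[0.5584·5.8811 + 0.4416·21.2000] = 12.0295; exercise value = 14.0000 > continuation, so V_d = 14.0000 (exercise)
Node 0 (S = 45): continuation = e^(−0.05)·[0.5584·2.4706 + 0.4416·14.0000] = 7.1934; exercise value = 5.0000 ≤ continuation, so V_0 = 7.1934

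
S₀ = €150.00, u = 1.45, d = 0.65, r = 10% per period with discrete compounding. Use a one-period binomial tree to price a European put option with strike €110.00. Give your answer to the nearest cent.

€4.97

Risk-neutral probability p = (1 + 0.1 − 0.65)/(1.45 − 0.65) = 0.4500/0.8000 = 0.5625
Terminal stock prices: S_u = 217.5, S_d = 97.5
Terminal payoffs (K − S): max(-107.5, 0) = 0, max(12.5, 0) = 12.5
Node 0 (S = 150): V_0 = 1/1.1·[0.5625·0.0000 + 0.4375·12.5000] = 4.9716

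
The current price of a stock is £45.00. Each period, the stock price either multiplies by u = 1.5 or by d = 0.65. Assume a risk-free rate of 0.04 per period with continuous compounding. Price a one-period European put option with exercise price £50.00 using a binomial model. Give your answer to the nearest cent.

Risk-neutral probability p = (e^0.04 − 0.65)/(1.5 − 0.65) = 0.3908/0.8500 = 0.4598
Terminal stock prices: S_u = 67.5, S_d = 29.25
Terminal payoffs (K − S): max(-17.5, 0) = 0, max(20.75, 0) = 20.75
Node 0 (S = 45): V_0 = e^(−0.04)·[0.4598·0.0000 + 0.5402·20.7500] = 10.7701

£10.77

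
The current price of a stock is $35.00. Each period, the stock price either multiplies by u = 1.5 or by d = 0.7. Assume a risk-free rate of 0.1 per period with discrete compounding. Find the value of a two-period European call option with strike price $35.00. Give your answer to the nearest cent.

$9.76

Risk-neutral probability p = (1 + 0.1 − 0.7)/(1.5 − 0.7) = 0.4000/0.8000 = 0.5000
Terminal stock prices: S_uu = 78.75, S_ud = 36.75, S_dd = 17.15
Terminal payoffs (S − K): max(43.75, 0) = 43.75, max(1.75, 0) = 1.75, max(-17.85, 0) = 0
Node u (S = 52.5): V_u = 1/1.1·[0.5000·43.7500 + 0.5000·1.7500] = 20.6818
Node d (S = 24.5): V_d = 1/1.1·[0.5000·1.7500 + 0.5000·0.0000] = 0.7955
Node 0 (S = 35): V_0 = 1/1.1·[0.5000·20.6818 + 0.5000·0.7955] = 9.7624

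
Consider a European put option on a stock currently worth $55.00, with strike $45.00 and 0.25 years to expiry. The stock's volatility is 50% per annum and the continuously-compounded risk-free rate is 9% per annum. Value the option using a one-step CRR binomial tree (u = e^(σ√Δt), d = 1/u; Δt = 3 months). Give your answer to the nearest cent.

$1.10

CRR parameters: u = e^(σ√Δt) = e^(0.5·√0.25) = 1.2840, d = 1/u = 0.7788
Per-period rate: rΔt = 0.09·0.25 = 0.0225, so R = e^0.0225 = 1.0228
Risk-neutral probability p = (e^0.0225 − 0.7788)/(1.2840 − 0.7788) = 0.2440/0.5052 = 0.4829
Terminal stock prices: S_u = 70.62, S_d = 42.83
Terminal payoffs (K − S): max(-25.62, 0) = 0, max(2.166, 0) = 2.166
Node 0 (S = 55): V_0 = e^(−0.0225)·[0.4829·0.0000 + 0.5171·2.1660] = 1.0952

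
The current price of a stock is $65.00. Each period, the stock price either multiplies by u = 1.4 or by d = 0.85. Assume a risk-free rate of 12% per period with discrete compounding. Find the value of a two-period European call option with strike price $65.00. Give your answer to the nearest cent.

$16.91

Risk-neutral probability p = (1 + 0.12 − 0.85)/(1.4 − 0.85) = 0.2700/0.5500 = 0.4909
Terminal stock prices: S_uu = 127.4, S_ud = 77.35, S_dd = 46.96
Terminal payoffs (S − K): max(62.4, 0) = 62.4, max(12.35, 0) = 12.35, max(-18.04, 0) = 0
Node u (S = 91): V_u = 1/1.12·[0.4909·62.4000 + 0.5091·12.3500] = 32.9643
Node d (S = 55.25): V_d = 1/1.12·[0.4909·12.3500 + 0.5091·0.0000] = 5.4131
Node 0 (S = 65): V_0 = 1/1.12·[0.4909·32.9643 + 0.5091·5.4131] = 16.9092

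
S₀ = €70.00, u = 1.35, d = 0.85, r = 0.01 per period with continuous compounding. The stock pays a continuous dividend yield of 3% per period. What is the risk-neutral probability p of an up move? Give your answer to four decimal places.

p = 0.2604

Per-period risk-free factor R = e^0.01 = 1.0101; dividend-adjusted growth = e^(0.01−0.03) = 0.9802.
Risk-neutral probability p = (0.9802 − 0.85)/(1.35 − 0.85) = 0.1302/0.5000 = 0.2604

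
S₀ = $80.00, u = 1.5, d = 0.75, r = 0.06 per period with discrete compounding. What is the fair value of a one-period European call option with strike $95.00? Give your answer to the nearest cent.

$9.75

Risk-neutral probability p = (1 + 0.06 − 0.75)/(1.5 − 0.75) = 0.3100/0.7500 = 0.4133
Terminal stock prices: S_u = 120, S_d = 60
Terminal payoffs (S − K): max(25, 0) = 25, max(-35, 0) = 0
Node 0 (S = 80): V_0 = 1/1.06·[0.4133·25.0000 + 0.5867·0.0000] = 9.7484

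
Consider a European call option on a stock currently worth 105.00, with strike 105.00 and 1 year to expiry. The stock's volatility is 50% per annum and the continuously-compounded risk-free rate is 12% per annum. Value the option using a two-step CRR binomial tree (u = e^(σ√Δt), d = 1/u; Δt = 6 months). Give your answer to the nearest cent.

23.76

CRR parameters: u = e^(σ√Δt) = e^(0.5·√0.5) = 1.4241, d = 1/u = 0.7022
Per-period rate: rΔt = 0.12·0.5 = 0.06, so R = e^0.06 = 1.0618
Risk-neutral probability p = (e^0.06 − 0.7022)/(1.4241 − 0.7022) = 0.3596/0.7219 = 0.4982
Terminal stock prices: S_uu = 213, S_ud = 105, S_dd = 51.77
Terminal payoffs (S − K): max(108, 0) = 108, max(0, 0) = 0, max(-53.23, 0) = 0
Node u (S = 149.5): V_u = e^(−0.06)·[0.4982·107.9521 + 0.5018·0.0000] = 50.6472
Node d (S = 73.73): V_d = e^(−0.06)·[0.4982·0.0000 + 0.5018·0.0000] = 0.0000
Node 0 (S = 105): V_0 = e^(−0.06)·[0.4982·50.6472 + 0.5018·0.0000] = 23.7619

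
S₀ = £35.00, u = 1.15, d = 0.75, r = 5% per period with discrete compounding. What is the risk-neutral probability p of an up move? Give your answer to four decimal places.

p = 0.7500

Risk-neutral probability p = (1 + 0.05 − 0.75)/(1.15 − 0.75) = 0.3000/0.4000 = 0.7500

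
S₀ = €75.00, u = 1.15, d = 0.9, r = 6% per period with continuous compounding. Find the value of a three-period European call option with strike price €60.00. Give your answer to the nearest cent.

Risk-neutral probability p = (e^0.06 − 0.9)/(1.15 − 0.9) = 0.1618/0.2500 = 0.6473
Terminal stock prices: S_uuu = 114.1, S_uud = 89.27, S_udd = 69.86, S_ddd = 54.68
Terminal payoffs (S − K): max(54.07, 0) = 54.07, max(29.27, 0) = 29.27, max(9.863, 0) = 9.863, max(-5.325, 0) = 0
Node uu (S = 99.19): V_uu = e^(−0.06)·[0.6473·54.0656 + 0.3527·29.2687] = 42.6816
Node ud (S = 77.62): V_ud = e^(−0.06)·[0.6473·29.2687 + 0.3527·9.8625] = 21.1191
Node dd (S = 60.75): V_dd = e^(−0.06)·[0.6473·9.8625 + 0.3527·0.0000] = 6.0127
Node u (S = 86.25): V_u = e^(−0.06)·[0.6473·42.6816 + 0.3527·21.1191] = 33.0348
Node d (S = 67.5): V_d = e^(−0.06)·[0.6473·21.1191 + 0.3527·6.0127] = 14.8721
Node 0 (S = 75): V_0 = e^(−0.06)·[0.6473·33.0348 + 0.3527·14.8721] = 25.0789

€25.08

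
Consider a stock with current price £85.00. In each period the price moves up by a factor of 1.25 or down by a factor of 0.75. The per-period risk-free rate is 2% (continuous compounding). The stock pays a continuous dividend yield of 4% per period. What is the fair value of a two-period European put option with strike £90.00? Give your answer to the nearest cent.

£16.73

Per-period risk-free factor R = e^0.02 = 1.0202; dividend-adjusted growth = e^(0.02−0.04) = 0.9802.
Risk-neutral probability p = (0.9802 − 0.75)/(1.25 − 0.75) = 0.2302/0.5000 = 0.4604
Terminal stock prices: S_uu = 132.8, S_ud = 79.69, S_dd = 47.81
Terminal payoffs (K − S): max(-42.81, 0) = 0, max(10.31, 0) = 10.31, max(42.19, 0) = 42.19
Node u (S = 106.2): V_u = e^(−0.02)·[0.4604·0.0000 + 0.5396·10.3125] = 5.4545
Node d (S = 63.75): V_d = e^(−0.02)·[0.4604·10.3125 + 0.5396·42.1875] = 26.9676
Node 0 (S = 85): V_0 = e^(−0.02)·[0.4604·5.4545 + 0.5396·26.9676] = 16.7251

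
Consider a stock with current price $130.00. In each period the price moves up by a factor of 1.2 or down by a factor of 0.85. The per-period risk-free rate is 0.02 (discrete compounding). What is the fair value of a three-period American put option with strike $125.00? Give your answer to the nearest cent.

$10.88

Risk-neutral probability p = (1 + 0.02 − 0.85)/(1.2 − 0.85) = 0.1700/0.3500 = 0.4857
Terminal stock prices: S_uuu = 224.6, S_uud = 159.1, S_udd = 112.7, S_ddd = 79.84
Terminal payoffs (K − S): max(-99.64, 0) = 0, max(-34.12, 0) = 0, max(12.29, 0) = 12.29, max(45.16, 0) = 45.16
Node uu (S = 187.2): continuation = 1/1.02·[0.4857·0.0000 + 0.5143·0.0000] = 0.0000; exercise value = 0.0000 ≤ continuation, so V_uu = 0.0000
Node ud (S = 132.6): continuation = 1/1.02·[0.4857·0.0000 + 0.5143·12.2900] = 6.1966; exercise value = 0.0000 ≤ continuation, so V_ud = 6.1966
Node dd (S = 93.92): continuation = 1/1.02·[0.4857·12.2900 + 0.5143·45.1638] = 28.6240; exercise value = 31.0750 > continuation, so V_dd = 31.0750 (exercise)
Node u (S = 156): continuation = 1/1.02·[0.4857·0.0000 + 0.5143·6.1966] = 3.1244; exercise value = 0.0000 ≤ continuation, so V_u = 3.1244
Node d (S = 110.5): continuation = 1/1.02·[0.4857·6.1966 + 0.5143·31.0750] = 18.6188; exercise value = 14.5000 ≤ continuation, so V_d = 18.6188
Node 0 (S = 130): continuation = 1/1.02·[0.4857·3.1244 + 0.5143·18.6188] = 10.8754; exercise value = 0.0000 ≤ continuation, so V_0 = 10.8754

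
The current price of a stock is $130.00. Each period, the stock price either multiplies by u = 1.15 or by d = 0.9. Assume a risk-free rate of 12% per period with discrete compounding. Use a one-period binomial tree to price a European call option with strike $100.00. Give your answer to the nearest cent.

$40.71

Risk-neutral probability p = (1 + 0.12 − 0.9)/(1.15 − 0.9) = 0.2200/0.2500 = 0.8800
Terminal stock prices: S_u = 149.5, S_d = 117
Terminal payoffs (S − K): max(49.5, 0) = 49.5, max(17, 0) = 17
Node 0 (S = 130): V_0 = 1/1.12·[0.8800·49.5000 + 0.1200·17.0000] = 40.7143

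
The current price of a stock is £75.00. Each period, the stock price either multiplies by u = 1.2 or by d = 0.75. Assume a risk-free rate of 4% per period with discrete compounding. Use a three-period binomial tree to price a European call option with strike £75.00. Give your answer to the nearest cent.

£15.35

Risk-neutral probability p = (1 + 0.04 − 0.75)/(1.2 − 0.75) = 0.2900/0.4500 = 0.6444
Terminal stock prices: S_uuu = 129.6, S_uud = 81, S_udd = 50.62, S_ddd = 31.64
Terminal payoffs (S − K): max(54.6, 0) = 54.6, max(6, 0) = 6, max(-24.38, 0) = 0, max(-43.36, 0) = 0
Node uu (S = 108): V_uu = 1/1.04·[0.6444·54.6000 + 0.3556·6.0000] = 35.8846
Node ud (S = 67.5): V_ud = 1/1.04·[0.6444·6.0000 + 0.3556·0.0000] = 3.7179
Node dd (S = 42.19): V_dd = 1/1.04·[0.6444·0.0000 + 0.3556·0.0000] = 0.0000
Node u (S = 90): V_u = 1/1.04·[0.6444·35.8846 + 0.3556·3.7179] = 23.5073
Node d (S = 56.25): V_d = 1/1.04·[0.6444·3.7179 + 0.3556·0.0000] = 2.3039
Node 0 (S = 75): V_0 = 1/1.04·[0.6444·23.5073 + 0.3556·2.3039] = 15.3541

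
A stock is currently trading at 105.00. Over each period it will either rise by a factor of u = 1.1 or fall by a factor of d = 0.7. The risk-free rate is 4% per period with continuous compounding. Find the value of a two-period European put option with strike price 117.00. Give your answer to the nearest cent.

Risk-neutral probability p = (e^0.04 − 0.7)/(1.1 − 0.7) = 0.3408/0.4000 = 0.8520
Terminal stock prices: S_uu = 127.1, S_ud = 80.85, S_dd = 51.45
Terminal payoffs (K − S): max(-10.05, 0) = 0, max(36.15, 0) = 36.15, max(65.55, 0) = 65.55
Node u (S = 115.5): V_u = e^(−0.04)·[0.8520·0.0000 + 0.1480·36.1500] = 5.1395
Node d (S = 73.5): V_d = e^(−0.04)·[0.8520·36.1500 + 0.1480·65.5500] = 38.9124
Node 0 (S = 105): V_0 = e^(−0.04)·[0.8520·5.1395 + 0.1480·38.9124] = 9.7395

9.74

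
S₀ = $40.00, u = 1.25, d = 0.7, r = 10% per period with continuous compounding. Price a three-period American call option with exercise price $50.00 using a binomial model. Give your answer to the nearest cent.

Risk-neutral probability p = (e^0.1 − 0.7)/(1.25 − 0.7) = 0.4052/0.5500 = 0.7367
Terminal stock prices: S_uuu = 78.12, S_uud = 43.75, S_udd = 24.5, S_ddd = 13.72
Terminal payoffs (S − K): max(28.12, 0) = 28.12, max(-6.25, 0) = 0, max(-25.5, 0) = 0, max(-36.28, 0) = 0
Node uu (S = 62.5): continuation = e^(−0.1)·[0.7367·28.1250 + 0.2633·0.0000] = 18.7473; exercise value = 12.5000 ≤ continuation, so V_uu = 18.7473
Node ud (S = 35): continuation = e^(−0.1)·[0.7367·0.0000 + 0.2633·0.0000] = 0.0000; exercise value = 0.0000 ≤ continuation, so V_ud = 0.0000
Node dd (S = 19.6): continuation = e^(−0.1)·[0.7367·0.0000 + 0.2633·0.0000] = 0.0000; exercise value = 0.0000 ≤ continuation, so V_dd = 0.0000
Node u (S = 50): continuation = e^(−0.1)·[0.7367·18.7473 + 0.2633·0.0000] = 12.4964; exercise value = 0.0000 ≤ continuation, so V_u = 12.4964
Node d (S = 28): continuation = e^(−0.1)·[0.7367·0.0000 + 0.2633·0.0000] = 0.0000; exercise value = 0.0000 ≤ continuation, so V_d = 0.0000
Node 0 (S = 40): continuation = e^(−0.1)·[0.7367·12.4964 + 0.2633·0.0000] = 8.3297; exercise value = 0.0000 ≤ continuation, so V_0 = 8.3297

$8.33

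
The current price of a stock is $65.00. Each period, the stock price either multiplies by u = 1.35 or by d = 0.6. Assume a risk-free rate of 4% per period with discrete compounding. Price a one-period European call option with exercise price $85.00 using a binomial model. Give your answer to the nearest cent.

Risk-neutral probability p = (1 + 0.04 − 0.6)/(1.35 − 0.6) = 0.4400/0.7500 = 0.5867
Terminal stock prices: S_u = 87.75, S_d = 39
Terminal payoffs (S − K): max(2.75, 0) = 2.75, max(-46, 0) = 0
Node 0 (S = 65): V_0 = 1/1.04·[0.5867·2.7500 + 0.4133·0.0000] = 1.5513

$1.55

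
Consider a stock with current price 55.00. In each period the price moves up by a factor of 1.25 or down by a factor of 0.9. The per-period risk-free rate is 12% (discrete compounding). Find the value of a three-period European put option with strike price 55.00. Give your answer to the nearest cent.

Risk-neutral probability p = (1 + 0.12 − 0.9)/(1.25 − 0.9) = 0.2200/0.3500 = 0.6286
Terminal stock prices: S_uuu = 107.4, S_uud = 77.34, S_udd = 55.69, S_ddd = 40.1
Terminal payoffs (K − S): max(-52.42, 0) = 0, max(-22.34, 0) = 0, max(-0.6875, 0) = 0, max(14.9, 0) = 14.9
Node uu (S = 85.94): V_uu = 1/1.12·[0.6286·0.0000 + 0.3714·0.0000] = 0.0000
Node ud (S = 61.88): V_ud = 1/1.12·[0.6286·0.0000 + 0.3714·0.0000] = 0.0000
Node dd (S = 44.55): V_dd = 1/1.12·[0.6286·0.0000 + 0.3714·14.9050] = 4.9430
Node u (S = 68.75): V_u = 1/1.12·[0.6286·0.0000 + 0.3714·0.0000] = 0.0000
Node d (S = 49.5): V_d = 1/1.12·[0.6286·0.0000 + 0.3714·4.9430] = 1.6393
Node 0 (S = 55): V_0 = 1/1.12·[0.6286·0.0000 + 0.3714·1.6393] = 0.5436

0.54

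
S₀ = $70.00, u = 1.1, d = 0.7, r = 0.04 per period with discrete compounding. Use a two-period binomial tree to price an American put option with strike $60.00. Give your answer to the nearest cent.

$2.31

Risk-neutral probability p = (1 + 0.04 − 0.7)/(1.1 − 0.7) = 0.3400/0.4000 = 0.8500
Terminal stock prices: S_uu = 84.7, S_ud = 53.9, S_dd = 34.3
Terminal payoffs (K − S): max(-24.7, 0) = 0, max(6.1, 0) = 6.1, max(25.7, 0) = 25.7
Node u (S = 77): continuation = 1/1.04·[0.8500·0.0000 + 0.1500·6.1000] = 0.8798; exercise value = 0.0000 ≤ continuation, so V_u = 0.8798
Node d (S = 49): continuation = 1/1.04·[0.8500·6.1000 + 0.1500·25.7000] = 8.6923; exercise value = 11.0000 > continuation, so V_d = 11.0000 (exercise)
Node 0 (S = 70): continuation = 1/1.04·[0.8500·0.8798 + 0.1500·11.0000] = 2.3056; exercise value = 0.0000 ≤ continuation, so V_0 = 2.3056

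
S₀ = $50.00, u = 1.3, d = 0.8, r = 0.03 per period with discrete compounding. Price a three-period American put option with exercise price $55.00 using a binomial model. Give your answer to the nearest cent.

Risk-neutral probability p = (1 + 0.03 − 0.8)/(1.3 − 0.8) = 0.2300/0.5000 = 0.4600
Terminal stock prices: S_uuu = 109.9, S_uud = 67.6, S_udd = 41.6, S_ddd = 25.6
Terminal payoffs (K − S): max(-54.85, 0) = 0, max(-12.6, 0) = 0, max(13.4, 0) = 13.4, max(29.4, 0) = 29.4
Node uu (S = 84.5): continuation = 1/1.03·[0.4600·0.0000 + 0.5400·0.0000] = 0.0000; exercise value = 0.0000 ≤ continuation, so V_uu = 0.0000
Node ud (S = 52): continuation = 1/1.03·[0.4600·0.0000 + 0.5400·13.4000] = 7.0252; exercise value = 3.0000 ≤ continuation, so V_ud = 7.0252
Node dd (S = 32): continuation = 1/1.03·[0.4600·13.4000 + 0.5400·29.4000] = 21.3981; exercise value = 23.0000 > continuation, so V_dd = 23.0000 (exercise)
Node u (S = 65): continuation = 1/1.03·[0.4600·0.0000 + 0.5400·7.0252] = 3.6831; exercise value = 0.0000 ≤ continuation, so V_u = 3.6831
Node d (S = 40): continuation = 1/1.03·[0.4600·7.0252 + 0.5400·23.0000] = 15.1957; exercise value = 15.0000 ≤ continuation, so V_d = 15.1957
Node 0 (S = 50): continuation = 1/1.03·[0.4600·3.6831 + 0.5400·15.1957] = 9.6116; exercise value = 5.0000 ≤ continuation, so V_0 = 9.6116

$9.61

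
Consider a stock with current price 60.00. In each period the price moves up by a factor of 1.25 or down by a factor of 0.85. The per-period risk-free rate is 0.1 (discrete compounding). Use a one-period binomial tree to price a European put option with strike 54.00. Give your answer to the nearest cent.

Risk-neutral probability p = (1 + 0.1 − 0.85)/(1.25 − 0.85) = 0.2500/0.4000 = 0.6250
Terminal stock prices: S_u = 75, S_d = 51
Terminal payoffs (K − S): max(-21, 0) = 0, max(3, 0) = 3
Node 0 (S = 60): V_0 = 1/1.1·[0.6250·0.0000 + 0.3750·3.0000] = 1.0227

1.02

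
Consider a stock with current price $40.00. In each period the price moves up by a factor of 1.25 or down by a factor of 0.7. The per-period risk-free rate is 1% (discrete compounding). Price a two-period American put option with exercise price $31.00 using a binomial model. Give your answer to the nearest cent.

Risk-neutral probability p = (1 + 0.01 − 0.7)/(1.25 − 0.7) = 0.3100/0.5500 = 0.5636
Terminal stock prices: S_uu = 62.5, S_ud = 35, S_dd = 19.6
Terminal payoffs (K − S): max(-31.5, 0) = 0, max(-4, 0) = 0, max(11.4, 0) = 11.4
Node u (S = 50): continuation = 1/1.01·[0.5636·0.0000 + 0.4364·0.0000] = 0.0000; exercise value = 0.0000 ≤ continuation, so V_u = 0.0000
Node d (S = 28): continuation = 1/1.01·[0.5636·0.0000 + 0.4364·11.4000] = 4.9253; exercise value = 3.0000 ≤ continuation, so V_d = 4.9253
Node 0 (S = 40): continuation = 1/1.01·[0.5636·0.0000 + 0.4364·4.9253] = 2.1279; exercise value = 0.0000 ≤ continuation, so V_0 = 2.1279

$2.13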